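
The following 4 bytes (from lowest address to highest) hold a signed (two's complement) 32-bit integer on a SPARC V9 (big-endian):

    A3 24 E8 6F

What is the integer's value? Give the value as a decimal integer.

-1557862289

Big-endian: lowest address holds the most-significant byte.
The bytes are already most-significant first: 0xA324E86F.
Top bit is set, so as a signed 32-bit value this is 0xA324E86F − 2^32 = -1557862289.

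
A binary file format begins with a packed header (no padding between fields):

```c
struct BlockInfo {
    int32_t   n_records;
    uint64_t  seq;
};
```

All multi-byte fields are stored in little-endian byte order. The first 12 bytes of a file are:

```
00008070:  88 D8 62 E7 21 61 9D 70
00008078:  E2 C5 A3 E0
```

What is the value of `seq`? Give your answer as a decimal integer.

16186999062042337569

`seq` follows `n_records` (4 bytes), so it starts at byte offset 4 and occupies 8 bytes.
Bytes at offsets 4..11: 21 61 9D 70 E2 C5 A3 E0.
Little-endian stores the least-significant byte at the lowest address.
Reassemble most-significant byte first: E0 A3 C5 E2 70 9D 61 21 → 0xE0A3C5E2709D6121.
0xE0A3C5E2709D6121 = 16186999062042337569.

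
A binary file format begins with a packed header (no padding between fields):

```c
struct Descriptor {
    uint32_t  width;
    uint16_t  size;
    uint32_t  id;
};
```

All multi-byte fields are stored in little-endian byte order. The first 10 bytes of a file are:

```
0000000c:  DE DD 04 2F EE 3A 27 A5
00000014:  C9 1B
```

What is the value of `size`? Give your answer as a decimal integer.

15086

`size` follows `width` (4 bytes), so it starts at byte offset 4 and occupies 2 bytes.
Bytes at offsets 4..5: EE 3A.
In little-endian order the low byte comes first in memory.
Reassemble most-significant byte first: 3A EE → 0x3AEE.
0x3AEE = 15086.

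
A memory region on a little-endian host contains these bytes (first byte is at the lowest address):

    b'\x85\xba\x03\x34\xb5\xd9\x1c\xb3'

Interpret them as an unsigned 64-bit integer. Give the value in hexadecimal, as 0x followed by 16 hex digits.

Little-endian: lowest address holds the least-significant byte.
Reassemble most-significant byte first: B3 1C D9 B5 34 03 BA 85 → 0xB31CD9B53403BA85.

0xB31CD9B53403BA85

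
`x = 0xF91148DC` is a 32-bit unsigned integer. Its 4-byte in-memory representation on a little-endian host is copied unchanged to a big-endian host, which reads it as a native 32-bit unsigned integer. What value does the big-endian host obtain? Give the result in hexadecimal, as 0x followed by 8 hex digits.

Stored little-endian, the bytes at ascending addresses are DC 48 11 F9.
Read back as big-endian, the last byte is least significant, giving 0xDC4811F9.

0xDC4811F9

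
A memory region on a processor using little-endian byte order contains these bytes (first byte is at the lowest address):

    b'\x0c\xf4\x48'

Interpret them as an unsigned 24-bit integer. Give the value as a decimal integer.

In little-endian order the low byte comes first in memory.
Reassemble most-significant byte first: 48 F4 0C → 0x48F40C.
0x48F40C = 4781068.

4781068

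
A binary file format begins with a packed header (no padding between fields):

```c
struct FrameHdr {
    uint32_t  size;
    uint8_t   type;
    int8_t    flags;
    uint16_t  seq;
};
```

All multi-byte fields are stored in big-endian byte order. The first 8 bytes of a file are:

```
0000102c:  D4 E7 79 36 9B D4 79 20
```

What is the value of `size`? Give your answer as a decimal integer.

`size` is the first field, at byte offset 0, occupying 4 bytes.
Bytes at offsets 0..3: D4 E7 79 36.
Big-endian stores the most-significant byte at the lowest address.
The bytes are already most-significant first: 0xD4E77936.
0xD4E77936 = 3571939638.

3571939638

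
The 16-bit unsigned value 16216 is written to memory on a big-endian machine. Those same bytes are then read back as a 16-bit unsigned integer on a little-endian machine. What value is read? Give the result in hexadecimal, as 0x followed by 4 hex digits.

0x583F

16216 in 16-bit hexadecimal is 0x3F58.
Stored big-endian, the bytes at ascending addresses are 3F 58.
Read back as little-endian, the first byte is least significant, giving 0x583F.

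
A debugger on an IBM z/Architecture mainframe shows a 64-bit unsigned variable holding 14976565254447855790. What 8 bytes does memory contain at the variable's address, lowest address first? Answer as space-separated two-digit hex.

14976565254447855790 in hexadecimal, padded to 64 bits, is 0xCFD772BFEAD278AE.
Split into bytes (most-significant first): CF D7 72 BF EA D2 78 AE.
In big-endian order the high byte comes first in memory.
So the memory order matches the most-significant-first order: CF D7 72 BF EA D2 78 AE.

CF D7 72 BF EA D2 78 AE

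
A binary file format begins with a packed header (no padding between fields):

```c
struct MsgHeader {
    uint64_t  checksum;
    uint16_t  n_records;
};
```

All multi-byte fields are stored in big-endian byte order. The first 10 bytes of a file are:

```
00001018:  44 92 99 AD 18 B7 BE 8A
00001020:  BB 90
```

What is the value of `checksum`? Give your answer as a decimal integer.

4941180709901942410

`checksum` is the first field, at byte offset 0, occupying 8 bytes.
Bytes at offsets 0..7: 44 92 99 AD 18 B7 BE 8A.
Big-endian: lowest address holds the most-significant byte.
The bytes are already most-significant first: 0x449299AD18B7BE8A.
0x449299AD18B7BE8A = 4941180709901942410.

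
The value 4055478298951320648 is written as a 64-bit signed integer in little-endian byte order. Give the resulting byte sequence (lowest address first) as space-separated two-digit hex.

4055478298951320648 in hexadecimal, padded to 64 bits, is 0x3847F406AB4C8448.
Split into bytes (most-significant first): 38 47 F4 06 AB 4C 84 48.
Little-endian stores the least-significant byte at the lowest address.
So at ascending addresses the bytes are 48 84 4C AB 06 F4 47 38.

48 84 4C AB 06 F4 47 38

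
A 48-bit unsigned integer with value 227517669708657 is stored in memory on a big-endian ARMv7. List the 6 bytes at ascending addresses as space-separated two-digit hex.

CE ED 15 E2 13 71

227517669708657 in hexadecimal, padded to 48 bits, is 0xCEED15E21371.
Split into bytes (most-significant first): CE ED 15 E2 13 71.
In big-endian order the high byte comes first in memory.
So the memory order matches the most-significant-first order: CE ED 15 E2 13 71.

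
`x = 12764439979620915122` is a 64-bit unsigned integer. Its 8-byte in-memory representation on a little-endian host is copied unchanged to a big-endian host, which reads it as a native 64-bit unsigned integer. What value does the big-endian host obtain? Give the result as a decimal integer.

12850767921171276977

12764439979620915122 in 64-bit hexadecimal is 0xB1246688561957B2.
Stored little-endian, the bytes at ascending addresses are B2 57 19 56 88 66 24 B1.
Read back as big-endian, the last byte is least significant, giving 0xB2571956886624B1.
0xB2571956886624B1 = 12850767921171276977.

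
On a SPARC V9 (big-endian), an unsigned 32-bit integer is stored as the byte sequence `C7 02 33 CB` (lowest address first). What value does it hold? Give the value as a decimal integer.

3338810315

In big-endian order the high byte comes first in memory.
The bytes are already most-significant first: 0xC70233CB.
0xC70233CB = 3338810315.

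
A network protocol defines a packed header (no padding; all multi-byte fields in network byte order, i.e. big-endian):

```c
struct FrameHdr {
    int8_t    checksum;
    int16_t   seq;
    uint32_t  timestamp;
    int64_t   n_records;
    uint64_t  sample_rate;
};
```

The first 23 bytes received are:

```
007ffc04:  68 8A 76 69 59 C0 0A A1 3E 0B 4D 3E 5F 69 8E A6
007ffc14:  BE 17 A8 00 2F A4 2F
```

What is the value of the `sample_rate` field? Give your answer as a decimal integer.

`sample_rate` follows `checksum` (1 B), `seq` (2 B), `timestamp` (4 B), `n_records` (8 B), so it starts at offset 1 + 2 + 4 + 8 = 15 and occupies 8 bytes.
Bytes at offsets 15..22: A6 BE 17 A8 00 2F A4 2F.
Big-endian: lowest address holds the most-significant byte.
The bytes are already most-significant first: 0xA6BE17A8002FA42F.
0xA6BE17A8002FA42F = 12015066866196128815.

12015066866196128815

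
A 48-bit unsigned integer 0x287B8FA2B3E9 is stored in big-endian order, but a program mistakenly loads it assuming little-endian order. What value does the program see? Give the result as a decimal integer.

Stored big-endian, the bytes at ascending addresses are 28 7B 8F A2 B3 E9.
Read back as little-endian, the first byte is least significant, giving 0xE9B3A28F7B28.
0xE9B3A28F7B28 = 256957735729960.

256957735729960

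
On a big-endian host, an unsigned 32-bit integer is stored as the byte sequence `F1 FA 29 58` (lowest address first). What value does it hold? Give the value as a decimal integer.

Big-endian: lowest address holds the most-significant byte.
The bytes are already most-significant first: 0xF1FA2958.
0xF1FA2958 = 4059703640.

4059703640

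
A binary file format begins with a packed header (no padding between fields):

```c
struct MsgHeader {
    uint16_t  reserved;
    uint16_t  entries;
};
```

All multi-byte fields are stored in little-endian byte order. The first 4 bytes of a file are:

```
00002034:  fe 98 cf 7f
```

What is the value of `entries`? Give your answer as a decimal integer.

`entries` follows `reserved` (2 bytes), so it starts at byte offset 2 and occupies 2 bytes.
Bytes at offsets 2..3: CF 7F.
Little-endian stores the least-significant byte at the lowest address.
Reassemble most-significant byte first: 7F CF → 0x7FCF.
0x7FCF = 32719.

32719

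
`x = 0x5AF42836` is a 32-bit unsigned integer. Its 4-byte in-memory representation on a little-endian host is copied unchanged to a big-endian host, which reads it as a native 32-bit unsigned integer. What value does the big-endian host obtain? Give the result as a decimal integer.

908653658

Stored little-endian, the bytes at ascending addresses are 36 28 F4 5A.
Read back as big-endian, the last byte is least significant, giving 0x3628F45A.
0x3628F45A = 908653658.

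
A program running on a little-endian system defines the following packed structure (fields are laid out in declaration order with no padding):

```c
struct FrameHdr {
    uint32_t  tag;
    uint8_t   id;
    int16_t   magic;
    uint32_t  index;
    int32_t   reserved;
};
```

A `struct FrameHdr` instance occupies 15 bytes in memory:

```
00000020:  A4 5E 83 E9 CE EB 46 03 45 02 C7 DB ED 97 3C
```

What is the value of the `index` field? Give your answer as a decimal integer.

3338814723

`index` follows `tag` (4 B), `id` (1 B), `magic` (2 B), so it starts at offset 4 + 1 + 2 = 7 and occupies 4 bytes.
Bytes at offsets 7..10: 03 45 02 C7.
Little-endian: lowest address holds the least-significant byte.
Reassemble most-significant byte first: C7 02 45 03 → 0xC7024503.
0xC7024503 = 3338814723.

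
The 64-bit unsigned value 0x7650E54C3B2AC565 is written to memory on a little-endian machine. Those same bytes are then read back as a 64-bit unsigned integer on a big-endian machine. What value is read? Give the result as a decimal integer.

7333314002424254582

Stored little-endian, the bytes at ascending addresses are 65 C5 2A 3B 4C E5 50 76.
Read back as big-endian, the last byte is least significant, giving 0x65C52A3B4CE55076.
0x65C52A3B4CE55076 = 7333314002424254582.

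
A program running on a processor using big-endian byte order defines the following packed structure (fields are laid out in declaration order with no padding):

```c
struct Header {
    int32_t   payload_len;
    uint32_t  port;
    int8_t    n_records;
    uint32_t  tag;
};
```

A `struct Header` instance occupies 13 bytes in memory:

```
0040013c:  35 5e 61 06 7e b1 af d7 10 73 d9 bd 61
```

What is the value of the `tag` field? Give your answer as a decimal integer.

1943649633

`tag` follows `payload_len` (4 B), `port` (4 B), `n_records` (1 B), so it starts at offset 4 + 4 + 1 = 9 and occupies 4 bytes.
Bytes at offsets 9..12: 73 D9 BD 61.
Big-endian: lowest address holds the most-significant byte.
The bytes are already most-significant first: 0x73D9BD61.
0x73D9BD61 = 1943649633.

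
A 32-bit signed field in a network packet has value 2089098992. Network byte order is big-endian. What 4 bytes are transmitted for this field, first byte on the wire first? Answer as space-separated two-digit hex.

7C 85 1E F0

2089098992 in hexadecimal, padded to 32 bits, is 0x7C851EF0.
Split into bytes (most-significant first): 7C 85 1E F0.
Big-endian: lowest address holds the most-significant byte.
So the memory order matches the most-significant-first order: 7C 85 1E F0.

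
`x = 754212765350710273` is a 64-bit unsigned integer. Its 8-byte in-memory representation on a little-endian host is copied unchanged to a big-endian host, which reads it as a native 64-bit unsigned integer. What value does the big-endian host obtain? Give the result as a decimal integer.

754212765350710273 in 64-bit hexadecimal is 0x0A7780839BCB4C01.
Stored little-endian, the bytes at ascending addresses are 01 4C CB 9B 83 80 77 0A.
Read back as big-endian, the last byte is least significant, giving 0x014CCB9B8380770A.
0x014CCB9B8380770A = 93673561054541578.

93673561054541578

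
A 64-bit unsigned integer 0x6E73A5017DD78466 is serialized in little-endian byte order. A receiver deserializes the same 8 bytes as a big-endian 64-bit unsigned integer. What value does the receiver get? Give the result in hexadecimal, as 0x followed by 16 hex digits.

0x6684D77D01A5736E

Stored little-endian, the bytes at ascending addresses are 66 84 D7 7D 01 A5 73 6E.
Read back as big-endian, the last byte is least significant, giving 0x6684D77D01A5736E.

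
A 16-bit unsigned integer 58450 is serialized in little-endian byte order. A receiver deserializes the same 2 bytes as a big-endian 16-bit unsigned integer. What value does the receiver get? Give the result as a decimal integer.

58450 in 16-bit hexadecimal is 0xE452.
Stored little-endian, the bytes at ascending addresses are 52 E4.
Read back as big-endian, the last byte is least significant, giving 0x52E4.
0x52E4 = 21220.

21220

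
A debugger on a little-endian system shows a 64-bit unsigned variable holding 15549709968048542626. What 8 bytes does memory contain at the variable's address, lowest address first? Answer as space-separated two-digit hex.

A2 53 E2 7D D4 AA CB D7

15549709968048542626 in hexadecimal, padded to 64 bits, is 0xD7CBAAD47DE253A2.
Split into bytes (most-significant first): D7 CB AA D4 7D E2 53 A2.
In little-endian order the low byte comes first in memory.
So at ascending addresses the bytes are A2 53 E2 7D D4 AA CB D7.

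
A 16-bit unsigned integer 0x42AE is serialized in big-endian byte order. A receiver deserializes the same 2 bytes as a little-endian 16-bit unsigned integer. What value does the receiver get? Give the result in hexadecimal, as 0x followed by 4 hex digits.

Stored big-endian, the bytes at ascending addresses are 42 AE.
Read back as little-endian, the first byte is least significant, giving 0xAE42.

0xAE42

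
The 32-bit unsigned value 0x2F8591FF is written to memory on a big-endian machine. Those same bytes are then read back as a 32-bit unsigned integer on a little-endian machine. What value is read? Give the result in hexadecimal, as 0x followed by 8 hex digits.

Stored big-endian, the bytes at ascending addresses are 2F 85 91 FF.
Read back as little-endian, the first byte is least significant, giving 0xFF91852F.

0xFF91852F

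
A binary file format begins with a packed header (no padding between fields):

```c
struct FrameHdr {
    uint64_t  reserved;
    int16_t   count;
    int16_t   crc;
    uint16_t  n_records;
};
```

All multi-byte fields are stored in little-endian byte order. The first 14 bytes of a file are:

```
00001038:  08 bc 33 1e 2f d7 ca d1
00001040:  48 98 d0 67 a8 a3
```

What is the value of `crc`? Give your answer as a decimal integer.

26576

`crc` follows `reserved` (8 B), `count` (2 B), so it starts at offset 8 + 2 = 10 and occupies 2 bytes.
Bytes at offsets 10..11: D0 67.
Little-endian: lowest address holds the least-significant byte.
Reassemble most-significant byte first: 67 D0 → 0x67D0.
0x67D0 = 26576.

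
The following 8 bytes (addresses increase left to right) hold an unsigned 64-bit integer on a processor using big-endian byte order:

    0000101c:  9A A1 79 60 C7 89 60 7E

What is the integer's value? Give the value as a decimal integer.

11142320409662808190

Big-endian stores the most-significant byte at the lowest address.
The bytes are already most-significant first: 0x9AA17960C789607E.
0x9AA17960C789607E = 11142320409662808190.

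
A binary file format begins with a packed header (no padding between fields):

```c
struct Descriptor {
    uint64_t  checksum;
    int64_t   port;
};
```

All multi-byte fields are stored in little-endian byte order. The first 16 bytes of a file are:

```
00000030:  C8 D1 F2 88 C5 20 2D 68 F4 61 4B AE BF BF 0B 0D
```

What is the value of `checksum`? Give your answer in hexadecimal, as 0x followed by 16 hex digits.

`checksum` is the first field, at byte offset 0, occupying 8 bytes.
Bytes at offsets 0..7: C8 D1 F2 88 C5 20 2D 68.
Little-endian: lowest address holds the least-significant byte.
Reassemble most-significant byte first: 68 2D 20 C5 88 F2 D1 C8 → 0x682D20C588F2D1C8.

0x682D20C588F2D1C8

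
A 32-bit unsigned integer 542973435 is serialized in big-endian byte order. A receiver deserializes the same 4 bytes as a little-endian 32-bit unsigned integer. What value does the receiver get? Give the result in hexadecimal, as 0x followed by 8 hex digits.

0xFB1D5D20

542973435 in 32-bit hexadecimal is 0x205D1DFB.
Stored big-endian, the bytes at ascending addresses are 20 5D 1D FB.
Read back as little-endian, the first byte is least significant, giving 0xFB1D5D20.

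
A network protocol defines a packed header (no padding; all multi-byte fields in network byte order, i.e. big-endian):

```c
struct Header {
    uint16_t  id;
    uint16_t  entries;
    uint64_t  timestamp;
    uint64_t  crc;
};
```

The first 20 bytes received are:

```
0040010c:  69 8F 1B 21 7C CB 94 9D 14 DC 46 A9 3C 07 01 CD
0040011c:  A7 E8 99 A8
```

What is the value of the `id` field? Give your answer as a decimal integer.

`id` is the first field, at byte offset 0, occupying 2 bytes.
Bytes at offsets 0..1: 69 8F.
Big-endian stores the most-significant byte at the lowest address.
The bytes are already most-significant first: 0x698F.
0x698F = 27023.

27023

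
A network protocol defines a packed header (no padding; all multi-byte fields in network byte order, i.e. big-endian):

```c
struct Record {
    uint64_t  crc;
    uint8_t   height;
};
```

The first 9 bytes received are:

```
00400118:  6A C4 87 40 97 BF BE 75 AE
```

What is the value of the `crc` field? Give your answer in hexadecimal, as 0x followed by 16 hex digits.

`crc` is the first field, at byte offset 0, occupying 8 bytes.
Bytes at offsets 0..7: 6A C4 87 40 97 BF BE 75.
In big-endian order the high byte comes first in memory.
The bytes are already most-significant first: 0x6AC4874097BFBE75.

0x6AC4874097BFBE75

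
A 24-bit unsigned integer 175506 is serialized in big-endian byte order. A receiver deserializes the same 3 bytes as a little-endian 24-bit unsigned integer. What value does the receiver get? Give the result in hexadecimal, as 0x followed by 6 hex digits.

0x92AD02

175506 in 24-bit hexadecimal is 0x02AD92.
Stored big-endian, the bytes at ascending addresses are 02 AD 92.
Read back as little-endian, the first byte is least significant, giving 0x92AD02.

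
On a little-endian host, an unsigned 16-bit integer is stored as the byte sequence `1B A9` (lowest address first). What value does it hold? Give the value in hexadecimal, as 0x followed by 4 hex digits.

0xA91B

Little-endian stores the least-significant byte at the lowest address.
Reassemble most-significant byte first: A9 1B → 0xA91B.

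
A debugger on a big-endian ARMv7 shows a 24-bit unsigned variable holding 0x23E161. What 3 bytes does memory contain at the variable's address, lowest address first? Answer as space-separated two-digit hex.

23 E1 61

Split into bytes (most-significant first): 23 E1 61.
Big-endian stores the most-significant byte at the lowest address.
So the memory order matches the most-significant-first order: 23 E1 61.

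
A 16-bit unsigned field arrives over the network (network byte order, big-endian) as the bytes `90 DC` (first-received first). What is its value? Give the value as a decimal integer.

37084

In big-endian order the high byte comes first in memory.
The bytes are already most-significant first: 0x90DC.
0x90DC = 37084.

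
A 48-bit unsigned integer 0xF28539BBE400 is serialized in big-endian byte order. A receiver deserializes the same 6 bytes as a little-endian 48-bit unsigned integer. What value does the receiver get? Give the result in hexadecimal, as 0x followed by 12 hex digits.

0x00E4BB3985F2

Stored big-endian, the bytes at ascending addresses are F2 85 39 BB E4 00.
Read back as little-endian, the first byte is least significant, giving 0x00E4BB3985F2.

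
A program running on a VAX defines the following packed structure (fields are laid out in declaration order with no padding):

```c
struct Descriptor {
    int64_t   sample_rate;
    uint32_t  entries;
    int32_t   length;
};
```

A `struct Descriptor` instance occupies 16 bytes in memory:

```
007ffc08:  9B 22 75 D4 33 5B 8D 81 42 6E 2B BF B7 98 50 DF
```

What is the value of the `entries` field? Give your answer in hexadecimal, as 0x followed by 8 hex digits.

`entries` follows `sample_rate` (8 bytes), so it starts at byte offset 8 and occupies 4 bytes.
Bytes at offsets 8..11: 42 6E 2B BF.
Little-endian stores the least-significant byte at the lowest address.
Reassemble most-significant byte first: BF 2B 6E 42 → 0xBF2B6E42.

0xBF2B6E42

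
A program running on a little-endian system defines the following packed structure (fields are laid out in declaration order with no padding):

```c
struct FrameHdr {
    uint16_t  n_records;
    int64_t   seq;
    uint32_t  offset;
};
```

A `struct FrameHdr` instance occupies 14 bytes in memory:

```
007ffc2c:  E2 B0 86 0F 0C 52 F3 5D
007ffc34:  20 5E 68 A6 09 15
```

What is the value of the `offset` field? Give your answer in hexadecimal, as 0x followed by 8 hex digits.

0x1509A668

`offset` follows `n_records` (2 B), `seq` (8 B), so it starts at offset 2 + 8 = 10 and occupies 4 bytes.
Bytes at offsets 10..13: 68 A6 09 15.
Little-endian stores the least-significant byte at the lowest address.
Reassemble most-significant byte first: 15 09 A6 68 → 0x1509A668.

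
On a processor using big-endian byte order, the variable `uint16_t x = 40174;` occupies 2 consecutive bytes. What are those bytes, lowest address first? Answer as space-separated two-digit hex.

9C EE

40174 in hexadecimal, padded to 16 bits, is 0x9CEE.
Split into bytes (most-significant first): 9C EE.
Big-endian stores the most-significant byte at the lowest address.
So the memory order matches the most-significant-first order: 9C EE.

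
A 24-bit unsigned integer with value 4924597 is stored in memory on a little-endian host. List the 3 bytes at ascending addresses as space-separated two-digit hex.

B5 24 4B

4924597 in hexadecimal, padded to 24 bits, is 0x4B24B5.
Split into bytes (most-significant first): 4B 24 B5.
In little-endian order the low byte comes first in memory.
So at ascending addresses the bytes are B5 24 4B.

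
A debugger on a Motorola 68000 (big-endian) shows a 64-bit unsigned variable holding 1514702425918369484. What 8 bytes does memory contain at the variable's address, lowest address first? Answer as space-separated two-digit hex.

1514702425918369484 in hexadecimal, padded to 64 bits, is 0x15054DD4C5496ECC.
Split into bytes (most-significant first): 15 05 4D D4 C5 49 6E CC.
In big-endian order the high byte comes first in memory.
So the memory order matches the most-significant-first order: 15 05 4D D4 C5 49 6E CC.

15 05 4D D4 C5 49 6E CC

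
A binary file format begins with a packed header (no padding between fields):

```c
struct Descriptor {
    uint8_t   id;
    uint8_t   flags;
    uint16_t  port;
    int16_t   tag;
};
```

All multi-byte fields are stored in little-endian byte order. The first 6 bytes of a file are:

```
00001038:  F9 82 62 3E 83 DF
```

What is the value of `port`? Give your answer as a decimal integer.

`port` follows `id` (1 B), `flags` (1 B), so it starts at offset 1 + 1 = 2 and occupies 2 bytes.
Bytes at offsets 2..3: 62 3E.
Little-endian: lowest address holds the least-significant byte.
Reassemble most-significant byte first: 3E 62 → 0x3E62.
0x3E62 = 15970.

15970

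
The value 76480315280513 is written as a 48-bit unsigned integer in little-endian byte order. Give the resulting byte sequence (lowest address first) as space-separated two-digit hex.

76480315280513 in hexadecimal, padded to 48 bits, is 0x458EF6064C81.
Split into bytes (most-significant first): 45 8E F6 06 4C 81.
In little-endian order the low byte comes first in memory.
So at ascending addresses the bytes are 81 4C 06 F6 8E 45.

81 4C 06 F6 8E 45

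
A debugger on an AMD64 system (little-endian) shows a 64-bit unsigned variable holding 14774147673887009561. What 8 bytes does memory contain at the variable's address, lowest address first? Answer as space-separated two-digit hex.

14774147673887009561 in hexadecimal, padded to 64 bits, is 0xCD0851085932EB19.
Split into bytes (most-significant first): CD 08 51 08 59 32 EB 19.
Little-endian stores the least-significant byte at the lowest address.
So at ascending addresses the bytes are 19 EB 32 59 08 51 08 CD.

19 EB 32 59 08 51 08 CD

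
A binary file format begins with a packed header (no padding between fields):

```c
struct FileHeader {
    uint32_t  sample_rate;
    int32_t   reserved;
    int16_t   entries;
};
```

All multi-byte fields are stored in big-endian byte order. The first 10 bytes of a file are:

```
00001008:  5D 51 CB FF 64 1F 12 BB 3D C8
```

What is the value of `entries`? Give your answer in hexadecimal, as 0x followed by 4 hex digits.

`entries` follows `sample_rate` (4 B), `reserved` (4 B), so it starts at offset 4 + 4 = 8 and occupies 2 bytes.
Bytes at offsets 8..9: 3D C8.
Big-endian stores the most-significant byte at the lowest address.
The bytes are already most-significant first: 0x3DC8.

0x3DC8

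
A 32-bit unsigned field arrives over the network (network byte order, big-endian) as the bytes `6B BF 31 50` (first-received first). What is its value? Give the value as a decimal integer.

1807692112

In big-endian order the high byte comes first in memory.
The bytes are already most-significant first: 0x6BBF3150.
0x6BBF3150 = 1807692112.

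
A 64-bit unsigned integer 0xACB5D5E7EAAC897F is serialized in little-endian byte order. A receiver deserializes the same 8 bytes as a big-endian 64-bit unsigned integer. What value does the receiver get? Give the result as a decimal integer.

Stored little-endian, the bytes at ascending addresses are 7F 89 AC EA E7 D5 B5 AC.
Read back as big-endian, the last byte is least significant, giving 0x7F89ACEAE7D5B5AC.
0x7F89ACEAE7D5B5AC = 9190066639538075052.

9190066639538075052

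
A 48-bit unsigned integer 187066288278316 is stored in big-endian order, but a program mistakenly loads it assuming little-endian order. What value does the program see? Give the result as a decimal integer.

187066288278316 in 48-bit hexadecimal is 0xAA22C3A98B2C.
Stored big-endian, the bytes at ascending addresses are AA 22 C3 A9 8B 2C.
Read back as little-endian, the first byte is least significant, giving 0x2C8BA9C322AA.
0x2C8BA9C322AA = 48978360214186.

48978360214186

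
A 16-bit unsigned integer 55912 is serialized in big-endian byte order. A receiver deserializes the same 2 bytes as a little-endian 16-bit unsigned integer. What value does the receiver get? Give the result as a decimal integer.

55912 in 16-bit hexadecimal is 0xDA68.
Stored big-endian, the bytes at ascending addresses are DA 68.
Read back as little-endian, the first byte is least significant, giving 0x68DA.
0x68DA = 26842.

26842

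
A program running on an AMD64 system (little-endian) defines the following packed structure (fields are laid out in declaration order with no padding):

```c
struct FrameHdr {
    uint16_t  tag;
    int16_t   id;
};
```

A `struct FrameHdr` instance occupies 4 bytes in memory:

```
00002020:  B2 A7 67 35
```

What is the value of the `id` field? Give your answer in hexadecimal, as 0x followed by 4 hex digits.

0x3567

`id` follows `tag` (2 bytes), so it starts at byte offset 2 and occupies 2 bytes.
Bytes at offsets 2..3: 67 35.
Little-endian stores the least-significant byte at the lowest address.
Reassemble most-significant byte first: 35 67 → 0x3567.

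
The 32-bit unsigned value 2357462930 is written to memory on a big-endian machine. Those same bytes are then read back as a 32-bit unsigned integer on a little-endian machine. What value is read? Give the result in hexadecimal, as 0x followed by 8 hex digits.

0x9207848C

2357462930 in 32-bit hexadecimal is 0x8C840792.
Stored big-endian, the bytes at ascending addresses are 8C 84 07 92.
Read back as little-endian, the first byte is least significant, giving 0x9207848C.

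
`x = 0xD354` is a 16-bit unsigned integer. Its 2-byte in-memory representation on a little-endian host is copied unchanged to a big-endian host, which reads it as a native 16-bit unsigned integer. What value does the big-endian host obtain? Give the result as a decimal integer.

Stored little-endian, the bytes at ascending addresses are 54 D3.
Read back as big-endian, the last byte is least significant, giving 0x54D3.
0x54D3 = 21715.

21715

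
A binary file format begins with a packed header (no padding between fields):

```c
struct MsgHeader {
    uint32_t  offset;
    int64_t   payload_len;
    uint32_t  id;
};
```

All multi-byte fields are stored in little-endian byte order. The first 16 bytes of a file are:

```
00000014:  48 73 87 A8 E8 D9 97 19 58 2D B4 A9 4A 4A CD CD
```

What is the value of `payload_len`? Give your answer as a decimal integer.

-6218295329082058264

`payload_len` follows `offset` (4 bytes), so it starts at byte offset 4 and occupies 8 bytes.
Bytes at offsets 4..11: E8 D9 97 19 58 2D B4 A9.
Little-endian: lowest address holds the least-significant byte.
Reassemble most-significant byte first: A9 B4 2D 58 19 97 D9 E8 → 0xA9B42D581997D9E8.
Top bit is set, so as a signed 64-bit value this is 0xA9B42D581997D9E8 − 2^64 = -6218295329082058264.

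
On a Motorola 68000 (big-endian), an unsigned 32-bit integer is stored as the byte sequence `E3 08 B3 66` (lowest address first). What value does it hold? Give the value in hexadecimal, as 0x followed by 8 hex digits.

0xE308B366

Big-endian stores the most-significant byte at the lowest address.
The bytes are already most-significant first: 0xE308B366.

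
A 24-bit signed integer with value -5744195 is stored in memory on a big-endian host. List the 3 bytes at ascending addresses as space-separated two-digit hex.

A8 59 BD

Two's complement of -5744195 in 24 bits: 5744195 = 0x57A643; invert → 0xA859BC; add 1 → 0xA859BD.
Split into bytes (most-significant first): A8 59 BD.
In big-endian order the high byte comes first in memory.
So the memory order matches the most-significant-first order: A8 59 BD.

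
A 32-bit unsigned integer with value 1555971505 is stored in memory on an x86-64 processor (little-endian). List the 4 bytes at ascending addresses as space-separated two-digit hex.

B1 3D BE 5C

1555971505 in hexadecimal, padded to 32 bits, is 0x5CBE3DB1.
Split into bytes (most-significant first): 5C BE 3D B1.
Little-endian: lowest address holds the least-significant byte.
So at ascending addresses the bytes are B1 3D BE 5C.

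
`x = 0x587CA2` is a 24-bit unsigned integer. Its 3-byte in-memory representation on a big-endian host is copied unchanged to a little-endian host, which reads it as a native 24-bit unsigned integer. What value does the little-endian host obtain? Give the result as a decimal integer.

Stored big-endian, the bytes at ascending addresses are 58 7C A2.
Read back as little-endian, the first byte is least significant, giving 0xA27C58.
0xA27C58 = 10648664.

10648664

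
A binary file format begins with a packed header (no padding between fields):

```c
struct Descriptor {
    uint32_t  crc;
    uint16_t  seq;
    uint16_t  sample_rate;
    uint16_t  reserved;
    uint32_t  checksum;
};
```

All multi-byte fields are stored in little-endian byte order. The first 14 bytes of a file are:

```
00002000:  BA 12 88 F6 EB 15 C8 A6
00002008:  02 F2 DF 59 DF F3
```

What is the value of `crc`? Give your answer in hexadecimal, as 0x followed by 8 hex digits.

0xF68812BA

`crc` is the first field, at byte offset 0, occupying 4 bytes.
Bytes at offsets 0..3: BA 12 88 F6.
In little-endian order the low byte comes first in memory.
Reassemble most-significant byte first: F6 88 12 BA → 0xF68812BA.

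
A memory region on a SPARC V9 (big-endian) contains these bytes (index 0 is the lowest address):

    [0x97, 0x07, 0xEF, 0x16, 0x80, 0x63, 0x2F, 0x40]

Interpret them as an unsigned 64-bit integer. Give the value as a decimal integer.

Big-endian stores the most-significant byte at the lowest address.
The bytes are already most-significant first: 0x9707EF1680632F40.
0x9707EF1680632F40 = 10882929904486395712.

10882929904486395712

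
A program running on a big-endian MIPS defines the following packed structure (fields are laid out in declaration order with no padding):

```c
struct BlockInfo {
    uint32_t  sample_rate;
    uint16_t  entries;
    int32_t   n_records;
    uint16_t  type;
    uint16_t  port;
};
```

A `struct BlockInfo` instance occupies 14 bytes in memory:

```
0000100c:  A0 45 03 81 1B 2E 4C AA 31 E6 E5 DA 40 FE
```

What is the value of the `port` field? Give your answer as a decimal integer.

16638

`port` follows `sample_rate` (4 B), `entries` (2 B), `n_records` (4 B), `type` (2 B), so it starts at offset 4 + 2 + 4 + 2 = 12 and occupies 2 bytes.
Bytes at offsets 12..13: 40 FE.
Big-endian stores the most-significant byte at the lowest address.
The bytes are already most-significant first: 0x40FE.
0x40FE = 16638.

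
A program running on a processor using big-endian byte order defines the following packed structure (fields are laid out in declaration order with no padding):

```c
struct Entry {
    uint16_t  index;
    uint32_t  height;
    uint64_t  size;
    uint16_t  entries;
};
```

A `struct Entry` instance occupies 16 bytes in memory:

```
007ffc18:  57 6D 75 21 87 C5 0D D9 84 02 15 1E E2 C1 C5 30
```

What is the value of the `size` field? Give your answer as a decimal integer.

`size` follows `index` (2 B), `height` (4 B), so it starts at offset 2 + 4 = 6 and occupies 8 bytes.
Bytes at offsets 6..13: 0D D9 84 02 15 1E E2 C1.
In big-endian order the high byte comes first in memory.
The bytes are already most-significant first: 0x0DD98402151EE2C1.
0x0DD98402151EE2C1 = 997973936918422209.

997973936918422209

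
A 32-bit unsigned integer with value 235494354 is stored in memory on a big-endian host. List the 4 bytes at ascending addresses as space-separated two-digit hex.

0E 09 5B D2

235494354 in hexadecimal, padded to 32 bits, is 0x0E095BD2.
Split into bytes (most-significant first): 0E 09 5B D2.
Big-endian stores the most-significant byte at the lowest address.
So the memory order matches the most-significant-first order: 0E 09 5B D2.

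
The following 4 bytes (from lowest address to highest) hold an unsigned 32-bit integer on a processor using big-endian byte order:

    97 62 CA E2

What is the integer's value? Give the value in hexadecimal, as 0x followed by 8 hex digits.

0x9762CAE2

In big-endian order the high byte comes first in memory.
The bytes are already most-significant first: 0x9762CAE2.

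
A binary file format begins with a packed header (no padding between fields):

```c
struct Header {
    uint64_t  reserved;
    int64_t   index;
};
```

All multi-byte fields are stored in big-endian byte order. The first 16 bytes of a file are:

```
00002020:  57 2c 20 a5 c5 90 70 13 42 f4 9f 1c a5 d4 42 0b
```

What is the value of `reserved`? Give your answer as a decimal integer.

6281431476631269395

`reserved` is the first field, at byte offset 0, occupying 8 bytes.
Bytes at offsets 0..7: 57 2C 20 A5 C5 90 70 13.
Big-endian: lowest address holds the most-significant byte.
The bytes are already most-significant first: 0x572C20A5C5907013.
0x572C20A5C5907013 = 6281431476631269395.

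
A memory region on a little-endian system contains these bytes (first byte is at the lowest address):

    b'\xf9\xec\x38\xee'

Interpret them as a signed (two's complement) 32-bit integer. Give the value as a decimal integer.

In little-endian order the low byte comes first in memory.
Reassemble most-significant byte first: EE 38 EC F9 → 0xEE38ECF9.
Top bit is set, so as a signed 32-bit value this is 0xEE38ECF9 − 2^32 = -298259207.

-298259207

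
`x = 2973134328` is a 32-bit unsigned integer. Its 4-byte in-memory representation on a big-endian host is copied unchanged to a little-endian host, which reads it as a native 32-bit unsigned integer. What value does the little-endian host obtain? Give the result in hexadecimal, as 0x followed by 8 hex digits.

0xF86D36B1

2973134328 in 32-bit hexadecimal is 0xB1366DF8.
Stored big-endian, the bytes at ascending addresses are B1 36 6D F8.
Read back as little-endian, the first byte is least significant, giving 0xF86D36B1.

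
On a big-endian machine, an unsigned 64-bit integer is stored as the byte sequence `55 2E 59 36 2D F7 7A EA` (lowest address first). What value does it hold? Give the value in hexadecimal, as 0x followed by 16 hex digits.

0x552E59362DF77AEA

Big-endian: lowest address holds the most-significant byte.
The bytes are already most-significant first: 0x552E59362DF77AEA.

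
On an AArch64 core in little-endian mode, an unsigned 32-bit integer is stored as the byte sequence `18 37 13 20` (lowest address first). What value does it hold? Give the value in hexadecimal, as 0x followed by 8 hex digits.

0x20133718

In little-endian order the low byte comes first in memory.
Reassemble most-significant byte first: 20 13 37 18 → 0x20133718.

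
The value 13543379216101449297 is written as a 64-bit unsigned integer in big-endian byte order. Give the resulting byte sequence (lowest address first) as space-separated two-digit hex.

BB F3 BF A4 22 22 9E 51

13543379216101449297 in hexadecimal, padded to 64 bits, is 0xBBF3BFA422229E51.
Split into bytes (most-significant first): BB F3 BF A4 22 22 9E 51.
In big-endian order the high byte comes first in memory.
So the memory order matches the most-significant-first order: BB F3 BF A4 22 22 9E 51.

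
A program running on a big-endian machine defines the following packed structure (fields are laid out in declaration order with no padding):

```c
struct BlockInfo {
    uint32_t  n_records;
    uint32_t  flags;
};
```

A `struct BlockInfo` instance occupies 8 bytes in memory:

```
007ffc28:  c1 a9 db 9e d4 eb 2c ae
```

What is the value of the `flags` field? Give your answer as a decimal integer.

`flags` follows `n_records` (4 bytes), so it starts at byte offset 4 and occupies 4 bytes.
Bytes at offsets 4..7: D4 EB 2C AE.
Big-endian: lowest address holds the most-significant byte.
The bytes are already most-significant first: 0xD4EB2CAE.
0xD4EB2CAE = 3572182190.

3572182190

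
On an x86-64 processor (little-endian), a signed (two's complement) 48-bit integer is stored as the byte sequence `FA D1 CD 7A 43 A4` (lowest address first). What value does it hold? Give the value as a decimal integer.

Little-endian stores the least-significant byte at the lowest address.
Reassemble most-significant byte first: A4 43 7A CD D1 FA → 0xA4437ACDD1FA.
Top bit is set, so as a signed 48-bit value this is 0xA4437ACDD1FA − 2^48 = -100865246637574.

-100865246637574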